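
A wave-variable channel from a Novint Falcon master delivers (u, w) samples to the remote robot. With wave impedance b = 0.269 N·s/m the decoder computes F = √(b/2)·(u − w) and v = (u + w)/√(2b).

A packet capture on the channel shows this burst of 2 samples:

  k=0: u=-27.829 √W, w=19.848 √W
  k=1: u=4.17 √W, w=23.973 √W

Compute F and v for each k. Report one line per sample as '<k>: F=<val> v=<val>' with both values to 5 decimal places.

k=0: u−w=-47.67700, u+w=-7.98100; √(b/2)=0.36674, √(2b)=0.73348; F=0.36674×(-47.677)=-17.48518, v=-7.98100/0.73348=-10.88093
k=1: u−w=-19.80300, u+w=28.14300; √(b/2)=0.36674, √(2b)=0.73348; F=0.36674×(-19.803)=-7.26260, v=28.14300/0.73348=38.36889

0: F=-17.48518 v=-10.88093
1: F=-7.26260 v=38.36889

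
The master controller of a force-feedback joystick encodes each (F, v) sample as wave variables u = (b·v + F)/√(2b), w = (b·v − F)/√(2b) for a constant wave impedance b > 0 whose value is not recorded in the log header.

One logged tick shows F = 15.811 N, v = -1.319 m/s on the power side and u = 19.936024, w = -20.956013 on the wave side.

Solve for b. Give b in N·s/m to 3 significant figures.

b = 0.299 N·s/m

u + w = -1.019989;  u + w = √(2b)·v, so √(2b) = -1.019989/(-1.319) = 0.773305.
b = (√(2b))²/2 = 0.598000/2 = 0.299000.
(Check via u − w = 2F/√(2b): u − w = 40.892037, 2F/√(2b) = 40.892027.)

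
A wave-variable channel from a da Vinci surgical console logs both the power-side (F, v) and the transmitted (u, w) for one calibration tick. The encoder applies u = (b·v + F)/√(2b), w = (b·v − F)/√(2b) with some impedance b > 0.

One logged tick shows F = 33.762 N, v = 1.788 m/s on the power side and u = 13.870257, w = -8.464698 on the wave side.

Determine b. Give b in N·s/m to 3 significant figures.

b = 4.57 N·s/m

u + w = 5.405559;  u + w = √(2b)·v, so √(2b) = 5.405559/1.788 = 3.023243.
b = (√(2b))²/2 = 9.140000/2 = 4.570000.
(Check via u − w = 2F/√(2b): u − w = 22.334955, 2F/√(2b) = 22.334954.)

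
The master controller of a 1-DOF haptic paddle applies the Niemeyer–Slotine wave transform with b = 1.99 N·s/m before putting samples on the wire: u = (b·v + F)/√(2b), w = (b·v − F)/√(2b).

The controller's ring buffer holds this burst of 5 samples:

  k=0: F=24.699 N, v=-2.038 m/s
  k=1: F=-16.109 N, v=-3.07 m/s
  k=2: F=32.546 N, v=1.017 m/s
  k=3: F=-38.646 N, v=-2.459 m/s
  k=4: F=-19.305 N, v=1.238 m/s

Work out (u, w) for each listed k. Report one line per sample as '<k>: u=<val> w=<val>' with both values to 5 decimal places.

0: u=10.34759 w=-14.41339
1: u=-11.13703 w=5.01240
2: u=17.32829 w=-15.29938
3: u=-21.82433 w=16.91864
4: u=-8.44182 w=10.91162

k=0: b·v=1.99×(-2.038)=-4.05562; √(2b)=1.99499; u=(-4.05562+24.699)/1.99499=10.34759, w=(-4.05562−24.699)/1.99499=-14.41339
k=1: b·v=1.99×(-3.07)=-6.10930; √(2b)=1.99499; u=(-6.10930+(-16.109))/1.99499=-11.13703, w=(-6.10930−(-16.109))/1.99499=5.01240
k=2: b·v=1.99×1.017=2.02383; √(2b)=1.99499; u=(2.02383+32.546)/1.99499=17.32829, w=(2.02383−32.546)/1.99499=-15.29938
k=3: b·v=1.99×(-2.459)=-4.89341; √(2b)=1.99499; u=(-4.89341+(-38.646))/1.99499=-21.82433, w=(-4.89341−(-38.646))/1.99499=16.91864
k=4: b·v=1.99×1.238=2.46362; √(2b)=1.99499; u=(2.46362+(-19.305))/1.99499=-8.44182, w=(2.46362−(-19.305))/1.99499=10.91162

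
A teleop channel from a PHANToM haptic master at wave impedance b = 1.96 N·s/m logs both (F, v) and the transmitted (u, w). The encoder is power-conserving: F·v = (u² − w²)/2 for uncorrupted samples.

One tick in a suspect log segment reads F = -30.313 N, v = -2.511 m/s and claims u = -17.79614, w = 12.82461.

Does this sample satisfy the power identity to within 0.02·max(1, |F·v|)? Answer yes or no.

yes

F·v = (-30.313)×(-2.511) = 76.11594 W.
(u² − w²)/2 = (316.70260 − 164.47062)/2 = 76.11599 W.
|Δ| = 0.00005;  2% of max(1, |F·v|) = 1.52232.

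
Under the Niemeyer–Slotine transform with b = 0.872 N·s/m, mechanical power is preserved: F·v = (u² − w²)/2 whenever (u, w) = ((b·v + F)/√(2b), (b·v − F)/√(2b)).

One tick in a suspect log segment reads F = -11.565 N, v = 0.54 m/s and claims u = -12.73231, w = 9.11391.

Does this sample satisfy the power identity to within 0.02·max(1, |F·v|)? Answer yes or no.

no

F·v = (-11.565)×0.54 = -6.2451 W.
(u² − w²)/2 = (162.1117 − 83.0634)/2 = 39.5242 W.
|Δ| = 45.7693;  2% of max(1, |F·v|) = 0.1249.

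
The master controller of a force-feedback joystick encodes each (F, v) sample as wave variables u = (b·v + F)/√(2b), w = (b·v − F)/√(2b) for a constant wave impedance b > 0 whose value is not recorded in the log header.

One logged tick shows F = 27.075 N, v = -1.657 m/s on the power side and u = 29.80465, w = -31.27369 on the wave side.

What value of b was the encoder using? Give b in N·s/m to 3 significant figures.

b = 0.393 N·s/m

u + w = -1.46904;  u + w = √(2b)·v, so √(2b) = -1.46904/(-1.657) = 0.88657.
b = (√(2b))²/2 = 0.78600/2 = 0.39300.
(Check via u − w = 2F/√(2b): u − w = 61.07834, 2F/√(2b) = 61.07836.)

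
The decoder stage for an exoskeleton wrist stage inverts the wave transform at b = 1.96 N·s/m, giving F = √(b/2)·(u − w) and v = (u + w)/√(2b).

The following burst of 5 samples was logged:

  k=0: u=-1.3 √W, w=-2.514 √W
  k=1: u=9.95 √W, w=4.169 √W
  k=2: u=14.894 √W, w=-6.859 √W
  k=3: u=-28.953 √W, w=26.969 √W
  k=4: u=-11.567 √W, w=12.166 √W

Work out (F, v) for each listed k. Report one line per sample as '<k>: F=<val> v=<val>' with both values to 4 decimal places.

k=0: u−w=1.2140, u+w=-3.8140; √(b/2)=0.9899, √(2b)=1.9799; F=0.9899×1.214=1.2018, v=-3.8140/1.9799=-1.9264
k=1: u−w=5.7810, u+w=14.1190; √(b/2)=0.9899, √(2b)=1.9799; F=0.9899×5.781=5.7229, v=14.1190/1.9799=7.1312
k=2: u−w=21.7530, u+w=8.0350; √(b/2)=0.9899, √(2b)=1.9799; F=0.9899×21.753=21.5344, v=8.0350/1.9799=4.0583
k=3: u−w=-55.9220, u+w=-1.9840; √(b/2)=0.9899, √(2b)=1.9799; F=0.9899×(-55.922)=-55.3600, v=-1.9840/1.9799=-1.0021
k=4: u−w=-23.7330, u+w=0.5990; √(b/2)=0.9899, √(2b)=1.9799; F=0.9899×(-23.733)=-23.4945, v=0.5990/1.9799=0.3025

0: F=1.2018 v=-1.9264
1: F=5.7229 v=7.1312
2: F=21.5344 v=4.0583
3: F=-55.3600 v=-1.0021
4: F=-23.4945 v=0.3025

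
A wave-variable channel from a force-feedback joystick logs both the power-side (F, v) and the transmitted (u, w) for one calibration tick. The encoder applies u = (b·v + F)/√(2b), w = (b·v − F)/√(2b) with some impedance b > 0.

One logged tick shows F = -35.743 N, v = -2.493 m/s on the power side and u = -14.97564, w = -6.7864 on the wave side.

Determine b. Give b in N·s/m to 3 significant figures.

b = 38.1 N·s/m

u + w = -21.7620;  u + w = √(2b)·v, so √(2b) = -21.7620/(-2.493) = 8.7293.
b = (√(2b))²/2 = 76.1999/2 = 38.1000.
(Check via u − w = 2F/√(2b): u − w = -8.1892, 2F/√(2b) = -8.1892.)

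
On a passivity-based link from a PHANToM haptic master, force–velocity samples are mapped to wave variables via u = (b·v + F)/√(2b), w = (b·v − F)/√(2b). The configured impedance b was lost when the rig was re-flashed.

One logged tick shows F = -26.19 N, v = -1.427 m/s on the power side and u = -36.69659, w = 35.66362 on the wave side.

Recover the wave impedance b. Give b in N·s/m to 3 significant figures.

b = 0.262 N·s/m

u + w = -1.03297;  u + w = √(2b)·v, so √(2b) = -1.03297/(-1.427) = 0.72388.
b = (√(2b))²/2 = 0.52400/2 = 0.26200.
(Check via u − w = 2F/√(2b): u − w = -72.36021, 2F/√(2b) = -72.36053.)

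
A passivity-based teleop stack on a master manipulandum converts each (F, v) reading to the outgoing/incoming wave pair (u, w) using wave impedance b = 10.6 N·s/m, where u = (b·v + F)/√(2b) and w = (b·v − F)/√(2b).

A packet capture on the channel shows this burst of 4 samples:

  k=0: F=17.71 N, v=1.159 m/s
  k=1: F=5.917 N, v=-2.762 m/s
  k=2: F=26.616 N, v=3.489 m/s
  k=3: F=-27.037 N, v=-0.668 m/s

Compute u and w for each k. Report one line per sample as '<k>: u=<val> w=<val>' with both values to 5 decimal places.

0: u=6.51458 w=-1.17815
1: u=-5.07351 w=-7.64369
2: u=13.81291 w=2.25166
3: u=-7.40991 w=4.33421

k=0: b·v=10.6×1.159=12.28540; √(2b)=4.60435; u=(12.28540+17.71)/4.60435=6.51458, w=(12.28540−17.71)/4.60435=-1.17815
k=1: b·v=10.6×(-2.762)=-29.27720; √(2b)=4.60435; u=(-29.27720+5.917)/4.60435=-5.07351, w=(-29.27720−5.917)/4.60435=-7.64369
k=2: b·v=10.6×3.489=36.98340; √(2b)=4.60435; u=(36.98340+26.616)/4.60435=13.81291, w=(36.98340−26.616)/4.60435=2.25166
k=3: b·v=10.6×(-0.668)=-7.08080; √(2b)=4.60435; u=(-7.08080+(-27.037))/4.60435=-7.40991, w=(-7.08080−(-27.037))/4.60435=4.33421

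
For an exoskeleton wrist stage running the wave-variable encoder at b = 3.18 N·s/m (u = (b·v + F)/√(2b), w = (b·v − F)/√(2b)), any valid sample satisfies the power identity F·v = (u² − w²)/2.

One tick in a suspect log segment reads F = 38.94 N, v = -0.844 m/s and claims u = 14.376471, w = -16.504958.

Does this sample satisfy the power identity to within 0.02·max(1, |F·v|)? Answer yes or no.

yes

F·v = 38.94×(-0.844) = -32.865360 W.
(u² − w²)/2 = (206.682918 − 272.413639)/2 = -32.865360 W.
|Δ| = 0.000000;  2% of max(1, |F·v|) = 0.657307.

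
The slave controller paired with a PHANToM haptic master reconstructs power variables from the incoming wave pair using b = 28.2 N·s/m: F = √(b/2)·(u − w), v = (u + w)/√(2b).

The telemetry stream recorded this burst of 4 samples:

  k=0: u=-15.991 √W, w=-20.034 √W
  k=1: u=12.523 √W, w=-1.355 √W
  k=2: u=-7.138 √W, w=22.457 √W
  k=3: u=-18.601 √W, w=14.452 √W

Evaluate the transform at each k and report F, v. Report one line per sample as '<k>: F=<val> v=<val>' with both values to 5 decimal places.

0: F=15.18145 v=-4.79694
1: F=52.11184 v=1.48709
2: F=-111.12913 v=2.03982
3: F=-124.11390 v=-0.55246

k=0: u−w=4.04300, u+w=-36.02500; √(b/2)=3.75500, √(2b)=7.50999; F=3.75500×4.043=15.18145, v=-36.02500/7.50999=-4.79694
k=1: u−w=13.87800, u+w=11.16800; √(b/2)=3.75500, √(2b)=7.50999; F=3.75500×13.878=52.11184, v=11.16800/7.50999=1.48709
k=2: u−w=-29.59500, u+w=15.31900; √(b/2)=3.75500, √(2b)=7.50999; F=3.75500×(-29.595)=-111.12913, v=15.31900/7.50999=2.03982
k=3: u−w=-33.05300, u+w=-4.14900; √(b/2)=3.75500, √(2b)=7.50999; F=3.75500×(-33.053)=-124.11390, v=-4.14900/7.50999=-0.55246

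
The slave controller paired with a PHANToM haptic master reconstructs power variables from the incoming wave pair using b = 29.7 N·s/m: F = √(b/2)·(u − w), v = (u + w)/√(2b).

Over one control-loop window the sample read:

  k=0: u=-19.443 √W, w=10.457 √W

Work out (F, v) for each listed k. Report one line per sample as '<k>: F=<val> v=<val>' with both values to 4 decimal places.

k=0: u−w=-29.9000, u+w=-8.9860; √(b/2)=3.8536, √(2b)=7.7071; F=3.8536×(-29.9)=-115.2217, v=-8.9860/7.7071=-1.1659

0: F=-115.2217 v=-1.1659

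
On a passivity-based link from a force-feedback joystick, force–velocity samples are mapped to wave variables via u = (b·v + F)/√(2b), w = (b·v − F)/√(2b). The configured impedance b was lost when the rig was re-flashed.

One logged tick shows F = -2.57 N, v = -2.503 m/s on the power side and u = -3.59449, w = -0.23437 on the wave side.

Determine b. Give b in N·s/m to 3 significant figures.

u + w = -3.8289;  u + w = √(2b)·v, so √(2b) = -3.8289/(-2.503) = 1.5297.
b = (√(2b))²/2 = 2.3400/2 = 1.1700.
(Check via u − w = 2F/√(2b): u − w = -3.3601, 2F/√(2b) = -3.3601.)

b = 1.17 N·s/m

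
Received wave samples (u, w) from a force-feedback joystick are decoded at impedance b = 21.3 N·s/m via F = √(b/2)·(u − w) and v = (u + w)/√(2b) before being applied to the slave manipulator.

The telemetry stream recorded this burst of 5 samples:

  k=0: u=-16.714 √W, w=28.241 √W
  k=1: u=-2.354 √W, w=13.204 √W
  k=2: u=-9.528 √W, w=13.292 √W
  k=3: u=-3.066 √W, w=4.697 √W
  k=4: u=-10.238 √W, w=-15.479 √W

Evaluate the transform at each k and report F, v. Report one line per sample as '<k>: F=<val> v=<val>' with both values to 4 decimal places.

0: F=-146.7077 v=1.7661
1: F=-50.7725 v=1.6624
2: F=-74.4716 v=0.5767
3: F=-25.3340 v=0.2499
4: F=17.1037 v=-3.9402

k=0: u−w=-44.9550, u+w=11.5270; √(b/2)=3.2634, √(2b)=6.5269; F=3.2634×(-44.955)=-146.7077, v=11.5270/6.5269=1.7661
k=1: u−w=-15.5580, u+w=10.8500; √(b/2)=3.2634, √(2b)=6.5269; F=3.2634×(-15.558)=-50.7725, v=10.8500/6.5269=1.6624
k=2: u−w=-22.8200, u+w=3.7640; √(b/2)=3.2634, √(2b)=6.5269; F=3.2634×(-22.82)=-74.4716, v=3.7640/6.5269=0.5767
k=3: u−w=-7.7630, u+w=1.6310; √(b/2)=3.2634, √(2b)=6.5269; F=3.2634×(-7.763)=-25.3340, v=1.6310/6.5269=0.2499
k=4: u−w=5.2410, u+w=-25.7170; √(b/2)=3.2634, √(2b)=6.5269; F=3.2634×5.241=17.1037, v=-25.7170/6.5269=-3.9402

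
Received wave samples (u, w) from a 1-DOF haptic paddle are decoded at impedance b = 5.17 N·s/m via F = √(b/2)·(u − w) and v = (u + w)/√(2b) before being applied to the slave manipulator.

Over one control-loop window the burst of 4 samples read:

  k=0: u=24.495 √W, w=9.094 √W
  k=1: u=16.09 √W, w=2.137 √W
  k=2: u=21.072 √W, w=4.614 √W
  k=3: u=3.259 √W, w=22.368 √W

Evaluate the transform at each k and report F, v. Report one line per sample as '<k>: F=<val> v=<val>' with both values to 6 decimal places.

k=0: u−w=15.401000, u+w=33.589000; √(b/2)=1.607794, √(2b)=3.215587; F=1.607794×15.401=24.761628, v=33.589000/3.215587=10.445682
k=1: u−w=13.953000, u+w=18.227000; √(b/2)=1.607794, √(2b)=3.215587; F=1.607794×13.953=22.433543, v=18.227000/3.215587=5.668327
k=2: u−w=16.458000, u+w=25.686000; √(b/2)=1.607794, √(2b)=3.215587; F=1.607794×16.458=26.461066, v=25.686000/3.215587=7.987966
k=3: u−w=-19.109000, u+w=25.627000; √(b/2)=1.607794, √(2b)=3.215587; F=1.607794×(-19.109)=-30.723326, v=25.627000/3.215587=7.969618

0: F=24.761628 v=10.445682
1: F=22.433543 v=5.668327
2: F=26.461066 v=7.987966
3: F=-30.723326 v=7.969618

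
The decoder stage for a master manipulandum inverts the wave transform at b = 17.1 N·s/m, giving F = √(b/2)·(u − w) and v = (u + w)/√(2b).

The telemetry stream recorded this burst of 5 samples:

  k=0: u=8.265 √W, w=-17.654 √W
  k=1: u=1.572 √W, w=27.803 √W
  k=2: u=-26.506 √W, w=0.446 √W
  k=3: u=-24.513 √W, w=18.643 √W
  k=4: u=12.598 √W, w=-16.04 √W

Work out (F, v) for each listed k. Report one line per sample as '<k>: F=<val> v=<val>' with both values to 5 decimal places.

k=0: u−w=25.91900, u+w=-9.38900; √(b/2)=2.92404, √(2b)=5.84808; F=2.92404×25.919=75.78815, v=-9.38900/5.84808=-1.60549
k=1: u−w=-26.23100, u+w=29.37500; √(b/2)=2.92404, √(2b)=5.84808; F=2.92404×(-26.231)=-76.70045, v=29.37500/5.84808=5.02302
k=2: u−w=-26.95200, u+w=-26.06000; √(b/2)=2.92404, √(2b)=5.84808; F=2.92404×(-26.952)=-78.80868, v=-26.06000/5.84808=-4.45617
k=3: u−w=-43.15600, u+w=-5.87000; √(b/2)=2.92404, √(2b)=5.84808; F=2.92404×(-43.156)=-126.18980, v=-5.87000/5.84808=-1.00375
k=4: u−w=28.63800, u+w=-3.44200; √(b/2)=2.92404, √(2b)=5.84808; F=2.92404×28.638=83.73861, v=-3.44200/5.84808=-0.58857

0: F=75.78815 v=-1.60549
1: F=-76.70045 v=5.02302
2: F=-78.80868 v=-4.45617
3: F=-126.18980 v=-1.00375
4: F=83.73861 v=-0.58857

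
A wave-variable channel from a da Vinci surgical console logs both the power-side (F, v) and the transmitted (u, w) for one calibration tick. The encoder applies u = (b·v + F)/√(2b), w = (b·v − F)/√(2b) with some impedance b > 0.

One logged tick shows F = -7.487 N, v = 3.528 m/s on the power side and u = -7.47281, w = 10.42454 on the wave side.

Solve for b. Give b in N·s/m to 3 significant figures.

b = 0.35 N·s/m

u + w = 2.95173;  u + w = √(2b)·v, so √(2b) = 2.95173/3.528 = 0.83666.
b = (√(2b))²/2 = 0.70000/2 = 0.35000.
(Check via u − w = 2F/√(2b): u − w = -17.89735, 2F/√(2b) = -17.89739.)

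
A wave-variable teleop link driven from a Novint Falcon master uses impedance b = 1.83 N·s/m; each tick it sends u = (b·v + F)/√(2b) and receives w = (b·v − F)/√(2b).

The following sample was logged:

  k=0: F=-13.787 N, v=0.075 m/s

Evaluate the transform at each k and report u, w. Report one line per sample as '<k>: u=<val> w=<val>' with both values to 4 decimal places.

k=0: b·v=1.83×0.075=0.1373; √(2b)=1.9131; u=(0.1373+(-13.787))/1.9131=-7.1348, w=(0.1373−(-13.787))/1.9131=7.2783

0: u=-7.1348 w=7.2783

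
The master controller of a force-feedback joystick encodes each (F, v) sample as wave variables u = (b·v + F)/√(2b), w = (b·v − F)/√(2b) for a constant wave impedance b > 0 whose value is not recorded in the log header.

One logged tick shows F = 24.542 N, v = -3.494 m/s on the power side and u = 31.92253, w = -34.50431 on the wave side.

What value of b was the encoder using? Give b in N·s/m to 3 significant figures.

b = 0.273 N·s/m

u + w = -2.58178;  u + w = √(2b)·v, so √(2b) = -2.58178/(-3.494) = 0.73892.
b = (√(2b))²/2 = 0.54600/2 = 0.27300.
(Check via u − w = 2F/√(2b): u − w = 66.42684, 2F/√(2b) = 66.42684.)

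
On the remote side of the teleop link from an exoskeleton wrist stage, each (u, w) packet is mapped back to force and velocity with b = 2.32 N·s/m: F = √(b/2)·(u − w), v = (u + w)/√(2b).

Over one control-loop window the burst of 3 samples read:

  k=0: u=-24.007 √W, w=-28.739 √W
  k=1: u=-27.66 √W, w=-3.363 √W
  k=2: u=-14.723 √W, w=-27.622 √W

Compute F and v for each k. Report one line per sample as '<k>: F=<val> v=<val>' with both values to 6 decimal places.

0: F=5.096520 v=-24.486716
1: F=-26.168670 v=-14.402066
2: F=13.892648 v=-19.658173

k=0: u−w=4.732000, u+w=-52.746000; √(b/2)=1.077033, √(2b)=2.154066; F=1.077033×4.732=5.096520, v=-52.746000/2.154066=-24.486716
k=1: u−w=-24.297000, u+w=-31.023000; √(b/2)=1.077033, √(2b)=2.154066; F=1.077033×(-24.297)=-26.168670, v=-31.023000/2.154066=-14.402066
k=2: u−w=12.899000, u+w=-42.345000; √(b/2)=1.077033, √(2b)=2.154066; F=1.077033×12.899=13.892648, v=-42.345000/2.154066=-19.658173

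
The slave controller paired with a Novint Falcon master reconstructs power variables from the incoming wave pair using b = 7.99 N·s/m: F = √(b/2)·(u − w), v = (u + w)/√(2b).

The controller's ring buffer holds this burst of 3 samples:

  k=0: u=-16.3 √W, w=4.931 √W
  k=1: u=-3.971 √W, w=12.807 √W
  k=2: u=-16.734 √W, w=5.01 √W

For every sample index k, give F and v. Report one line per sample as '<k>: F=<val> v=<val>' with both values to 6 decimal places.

k=0: u−w=-21.231000, u+w=-11.369000; √(b/2)=1.998750, √(2b)=3.997499; F=1.998750×(-21.231)=-42.435453, v=-11.369000/3.997499=-2.844028
k=1: u−w=-16.778000, u+w=8.836000; √(b/2)=1.998750, √(2b)=3.997499; F=1.998750×(-16.778)=-33.535021, v=8.836000/3.997499=2.210382
k=2: u−w=-21.744000, u+w=-11.724000; √(b/2)=1.998750, √(2b)=3.997499; F=1.998750×(-21.744)=-43.460812, v=-11.724000/3.997499=-2.932834

0: F=-42.435453 v=-2.844028
1: F=-33.535021 v=2.210382
2: F=-43.460812 v=-2.932834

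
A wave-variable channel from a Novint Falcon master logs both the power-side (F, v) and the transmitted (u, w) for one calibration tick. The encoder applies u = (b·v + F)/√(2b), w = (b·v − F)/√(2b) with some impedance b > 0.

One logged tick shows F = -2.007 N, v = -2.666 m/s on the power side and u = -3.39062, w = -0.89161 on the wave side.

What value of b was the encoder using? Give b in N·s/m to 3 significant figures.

b = 1.29 N·s/m

u + w = -4.2822;  u + w = √(2b)·v, so √(2b) = -4.2822/(-2.666) = 1.6062.
b = (√(2b))²/2 = 2.5800/2 = 1.2900.
(Check via u − w = 2F/√(2b): u − w = -2.4990, 2F/√(2b) = -2.4990.)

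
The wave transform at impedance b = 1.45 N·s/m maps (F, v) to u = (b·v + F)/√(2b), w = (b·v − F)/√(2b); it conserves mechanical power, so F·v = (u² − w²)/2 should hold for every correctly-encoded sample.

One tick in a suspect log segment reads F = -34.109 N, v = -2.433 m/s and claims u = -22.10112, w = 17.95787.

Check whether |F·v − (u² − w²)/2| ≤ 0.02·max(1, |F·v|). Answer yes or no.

yes

F·v = (-34.109)×(-2.433) = 82.9872 W.
(u² − w²)/2 = (488.4595 − 322.4851)/2 = 82.9872 W.
|Δ| = 0.0000;  2% of max(1, |F·v|) = 1.6597.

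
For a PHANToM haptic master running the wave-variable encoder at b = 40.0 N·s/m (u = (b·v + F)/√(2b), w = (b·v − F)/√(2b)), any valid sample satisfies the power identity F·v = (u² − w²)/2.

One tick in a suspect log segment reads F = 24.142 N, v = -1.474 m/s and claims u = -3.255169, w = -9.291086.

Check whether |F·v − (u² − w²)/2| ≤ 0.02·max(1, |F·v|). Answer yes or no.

no

F·v = 24.142×(-1.474) = -35.585308 W.
(u² − w²)/2 = (10.596125 − 86.324279)/2 = -37.864077 W.
|Δ| = 2.278769;  2% of max(1, |F·v|) = 0.711706.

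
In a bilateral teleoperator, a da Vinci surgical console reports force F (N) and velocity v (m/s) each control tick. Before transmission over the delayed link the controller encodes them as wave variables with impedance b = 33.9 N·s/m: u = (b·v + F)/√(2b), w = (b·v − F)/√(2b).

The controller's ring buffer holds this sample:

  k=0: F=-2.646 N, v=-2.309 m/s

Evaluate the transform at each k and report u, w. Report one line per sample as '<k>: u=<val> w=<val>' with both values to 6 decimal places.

0: u=-9.827588 w=-9.184893

k=0: b·v=33.9×(-2.309)=-78.275100; √(2b)=8.234076; u=(-78.275100+(-2.646))/8.234076=-9.827588, w=(-78.275100−(-2.646))/8.234076=-9.184893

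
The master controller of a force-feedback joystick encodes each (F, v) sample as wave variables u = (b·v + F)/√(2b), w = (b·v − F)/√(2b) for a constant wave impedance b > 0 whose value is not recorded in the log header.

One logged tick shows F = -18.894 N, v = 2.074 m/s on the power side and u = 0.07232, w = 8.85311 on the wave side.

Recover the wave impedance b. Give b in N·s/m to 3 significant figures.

u + w = 8.92543;  u + w = √(2b)·v, so √(2b) = 8.92543/2.074 = 4.30349.
b = (√(2b))²/2 = 18.51999/2 = 9.26000.
(Check via u − w = 2F/√(2b): u − w = -8.78079, 2F/√(2b) = -8.78079.)

b = 9.26 N·s/m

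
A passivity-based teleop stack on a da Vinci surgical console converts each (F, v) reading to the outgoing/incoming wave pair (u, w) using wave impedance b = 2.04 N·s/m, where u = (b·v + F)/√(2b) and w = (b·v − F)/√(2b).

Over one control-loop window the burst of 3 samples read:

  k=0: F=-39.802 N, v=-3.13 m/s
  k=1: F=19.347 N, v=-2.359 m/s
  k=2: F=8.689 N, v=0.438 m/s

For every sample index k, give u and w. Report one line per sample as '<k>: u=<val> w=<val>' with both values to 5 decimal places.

0: u=-22.86607 w=16.54378
1: u=7.19572 w=-11.96067
2: u=4.74405 w=-3.85934

k=0: b·v=2.04×(-3.13)=-6.38520; √(2b)=2.01990; u=(-6.38520+(-39.802))/2.01990=-22.86607, w=(-6.38520−(-39.802))/2.01990=16.54378
k=1: b·v=2.04×(-2.359)=-4.81236; √(2b)=2.01990; u=(-4.81236+19.347)/2.01990=7.19572, w=(-4.81236−19.347)/2.01990=-11.96067
k=2: b·v=2.04×0.438=0.89352; √(2b)=2.01990; u=(0.89352+8.689)/2.01990=4.74405, w=(0.89352−8.689)/2.01990=-3.85934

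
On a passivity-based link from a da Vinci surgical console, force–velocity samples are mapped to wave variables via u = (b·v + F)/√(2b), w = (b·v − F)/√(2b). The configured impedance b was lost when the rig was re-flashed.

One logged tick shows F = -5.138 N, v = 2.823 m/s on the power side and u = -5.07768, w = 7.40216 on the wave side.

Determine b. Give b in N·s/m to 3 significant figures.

b = 0.339 N·s/m

u + w = 2.32448;  u + w = √(2b)·v, so √(2b) = 2.32448/2.823 = 0.82341.
b = (√(2b))²/2 = 0.67800/2 = 0.33900.
(Check via u − w = 2F/√(2b): u − w = -12.47984, 2F/√(2b) = -12.47984.)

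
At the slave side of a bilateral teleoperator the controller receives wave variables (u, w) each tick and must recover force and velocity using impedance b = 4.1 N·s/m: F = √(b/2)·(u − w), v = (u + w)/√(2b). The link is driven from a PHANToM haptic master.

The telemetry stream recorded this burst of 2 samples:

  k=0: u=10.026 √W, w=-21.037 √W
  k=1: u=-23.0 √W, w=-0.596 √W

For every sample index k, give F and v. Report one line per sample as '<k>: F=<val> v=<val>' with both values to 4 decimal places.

k=0: u−w=31.0630, u+w=-11.0110; √(b/2)=1.4318, √(2b)=2.8636; F=1.4318×31.063=44.4754, v=-11.0110/2.8636=-3.8452
k=1: u−w=-22.4040, u+w=-23.5960; √(b/2)=1.4318, √(2b)=2.8636; F=1.4318×(-22.404)=-32.0776, v=-23.5960/2.8636=-8.2401

0: F=44.4754 v=-3.8452
1: F=-32.0776 v=-8.2401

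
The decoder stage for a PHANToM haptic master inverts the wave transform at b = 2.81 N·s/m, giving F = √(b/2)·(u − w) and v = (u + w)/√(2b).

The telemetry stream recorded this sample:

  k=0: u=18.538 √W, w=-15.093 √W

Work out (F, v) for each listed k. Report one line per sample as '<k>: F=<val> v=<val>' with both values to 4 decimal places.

k=0: u−w=33.6310, u+w=3.4450; √(b/2)=1.1853, √(2b)=2.3707; F=1.1853×33.631=39.8637, v=3.4450/2.3707=1.4532

0: F=39.8637 v=1.4532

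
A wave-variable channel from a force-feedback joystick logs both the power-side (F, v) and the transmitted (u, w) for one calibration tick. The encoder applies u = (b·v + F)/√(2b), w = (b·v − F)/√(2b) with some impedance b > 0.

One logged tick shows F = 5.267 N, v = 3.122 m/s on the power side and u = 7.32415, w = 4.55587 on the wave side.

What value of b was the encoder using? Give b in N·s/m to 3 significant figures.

b = 7.24 N·s/m

u + w = 11.8800;  u + w = √(2b)·v, so √(2b) = 11.8800/3.122 = 3.8053.
b = (√(2b))²/2 = 14.4800/2 = 7.2400.
(Check via u − w = 2F/√(2b): u − w = 2.7683, 2F/√(2b) = 2.7683.)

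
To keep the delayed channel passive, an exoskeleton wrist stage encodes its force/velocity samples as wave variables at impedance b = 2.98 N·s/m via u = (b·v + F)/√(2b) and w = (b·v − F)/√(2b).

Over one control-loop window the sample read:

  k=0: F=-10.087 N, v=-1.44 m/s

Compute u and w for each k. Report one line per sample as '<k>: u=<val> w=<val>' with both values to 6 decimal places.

0: u=-5.889540 w=2.374052

k=0: b·v=2.98×(-1.44)=-4.291200; √(2b)=2.441311; u=(-4.291200+(-10.087))/2.441311=-5.889540, w=(-4.291200−(-10.087))/2.441311=2.374052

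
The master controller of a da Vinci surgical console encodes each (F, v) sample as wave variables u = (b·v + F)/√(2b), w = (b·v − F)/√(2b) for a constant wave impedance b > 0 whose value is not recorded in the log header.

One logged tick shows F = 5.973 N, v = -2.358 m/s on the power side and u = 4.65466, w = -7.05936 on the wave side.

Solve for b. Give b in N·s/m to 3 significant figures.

b = 0.52 N·s/m

u + w = -2.40470;  u + w = √(2b)·v, so √(2b) = -2.40470/(-2.358) = 1.01980.
b = (√(2b))²/2 = 1.04000/2 = 0.52000.
(Check via u − w = 2F/√(2b): u − w = 11.71402, 2F/√(2b) = 11.71401.)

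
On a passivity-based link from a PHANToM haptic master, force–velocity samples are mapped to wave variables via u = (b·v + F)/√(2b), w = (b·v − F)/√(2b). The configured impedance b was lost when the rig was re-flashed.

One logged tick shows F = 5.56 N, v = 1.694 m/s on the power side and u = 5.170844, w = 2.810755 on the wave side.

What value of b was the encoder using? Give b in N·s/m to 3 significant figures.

b = 11.1 N·s/m

u + w = 7.981599;  u + w = √(2b)·v, so √(2b) = 7.981599/1.694 = 4.711688.
b = (√(2b))²/2 = 22.200001/2 = 11.100001.
(Check via u − w = 2F/√(2b): u − w = 2.360089, 2F/√(2b) = 2.360088.)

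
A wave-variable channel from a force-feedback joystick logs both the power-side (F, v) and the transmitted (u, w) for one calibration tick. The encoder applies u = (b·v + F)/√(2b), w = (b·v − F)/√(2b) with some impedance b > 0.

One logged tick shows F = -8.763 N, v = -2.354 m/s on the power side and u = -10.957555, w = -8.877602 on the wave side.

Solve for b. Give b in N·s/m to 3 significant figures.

u + w = -19.835157;  u + w = √(2b)·v, so √(2b) = -19.835157/(-2.354) = 8.426150.
b = (√(2b))²/2 = 71.000003/2 = 35.500002.
(Check via u − w = 2F/√(2b): u − w = -2.079953, 2F/√(2b) = -2.079953.)

b = 35.5 N·s/m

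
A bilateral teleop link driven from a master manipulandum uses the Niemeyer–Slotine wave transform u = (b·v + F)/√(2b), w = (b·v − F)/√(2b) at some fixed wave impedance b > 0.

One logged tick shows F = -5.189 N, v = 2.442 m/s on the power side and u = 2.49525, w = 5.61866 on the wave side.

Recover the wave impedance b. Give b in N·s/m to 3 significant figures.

u + w = 8.1139;  u + w = √(2b)·v, so √(2b) = 8.1139/2.442 = 3.3226.
b = (√(2b))²/2 = 11.0400/2 = 5.5200.
(Check via u − w = 2F/√(2b): u − w = -3.1234, 2F/√(2b) = -3.1234.)

b = 5.52 N·s/m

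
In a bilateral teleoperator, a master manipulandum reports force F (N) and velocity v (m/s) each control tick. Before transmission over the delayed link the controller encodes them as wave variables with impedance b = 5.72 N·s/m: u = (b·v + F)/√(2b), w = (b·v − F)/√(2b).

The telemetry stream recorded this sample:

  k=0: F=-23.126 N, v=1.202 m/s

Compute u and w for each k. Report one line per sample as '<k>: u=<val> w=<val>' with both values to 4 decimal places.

k=0: b·v=5.72×1.202=6.8754; √(2b)=3.3823; u=(6.8754+(-23.126))/3.3823=-4.8046, w=(6.8754−(-23.126))/3.3823=8.8701

0: u=-4.8046 w=8.8701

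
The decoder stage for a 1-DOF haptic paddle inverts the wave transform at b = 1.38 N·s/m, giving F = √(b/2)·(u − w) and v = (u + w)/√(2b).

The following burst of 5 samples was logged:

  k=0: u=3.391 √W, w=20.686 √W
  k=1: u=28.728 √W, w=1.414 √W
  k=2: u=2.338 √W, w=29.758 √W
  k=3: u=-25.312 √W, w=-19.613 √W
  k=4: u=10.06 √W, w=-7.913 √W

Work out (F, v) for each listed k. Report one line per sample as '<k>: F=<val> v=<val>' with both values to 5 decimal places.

0: F=-14.36631 v=14.49265
1: F=22.68871 v=18.14335
2: F=-22.77676 v=19.31952
3: F=-4.73394 v=-27.04167
4: F=14.92950 v=1.29234

k=0: u−w=-17.29500, u+w=24.07700; √(b/2)=0.83066, √(2b)=1.66132; F=0.83066×(-17.295)=-14.36631, v=24.07700/1.66132=14.49265
k=1: u−w=27.31400, u+w=30.14200; √(b/2)=0.83066, √(2b)=1.66132; F=0.83066×27.314=22.68871, v=30.14200/1.66132=18.14335
k=2: u−w=-27.42000, u+w=32.09600; √(b/2)=0.83066, √(2b)=1.66132; F=0.83066×(-27.42)=-22.77676, v=32.09600/1.66132=19.31952
k=3: u−w=-5.69900, u+w=-44.92500; √(b/2)=0.83066, √(2b)=1.66132; F=0.83066×(-5.699)=-4.73394, v=-44.92500/1.66132=-27.04167
k=4: u−w=17.97300, u+w=2.14700; √(b/2)=0.83066, √(2b)=1.66132; F=0.83066×17.973=14.92950, v=2.14700/1.66132=1.29234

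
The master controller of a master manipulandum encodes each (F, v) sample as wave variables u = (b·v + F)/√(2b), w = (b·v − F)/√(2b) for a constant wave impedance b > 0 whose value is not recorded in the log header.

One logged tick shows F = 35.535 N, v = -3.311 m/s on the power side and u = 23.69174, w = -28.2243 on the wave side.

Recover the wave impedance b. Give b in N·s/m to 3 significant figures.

u + w = -4.53256;  u + w = √(2b)·v, so √(2b) = -4.53256/(-3.311) = 1.36894.
b = (√(2b))²/2 = 1.87400/2 = 0.93700.
(Check via u − w = 2F/√(2b): u − w = 51.91604, 2F/√(2b) = 51.91608.)

b = 0.937 N·s/m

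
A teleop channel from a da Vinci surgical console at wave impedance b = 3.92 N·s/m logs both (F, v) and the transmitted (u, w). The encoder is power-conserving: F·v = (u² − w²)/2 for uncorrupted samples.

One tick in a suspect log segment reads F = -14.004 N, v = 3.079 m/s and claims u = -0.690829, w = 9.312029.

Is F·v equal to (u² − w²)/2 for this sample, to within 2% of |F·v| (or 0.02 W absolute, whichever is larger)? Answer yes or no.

F·v = (-14.004)×3.079 = -43.118316 W.
(u² − w²)/2 = (0.477245 − 86.713884)/2 = -43.118320 W.
|Δ| = 0.000004;  2% of max(1, |F·v|) = 0.862366.

yes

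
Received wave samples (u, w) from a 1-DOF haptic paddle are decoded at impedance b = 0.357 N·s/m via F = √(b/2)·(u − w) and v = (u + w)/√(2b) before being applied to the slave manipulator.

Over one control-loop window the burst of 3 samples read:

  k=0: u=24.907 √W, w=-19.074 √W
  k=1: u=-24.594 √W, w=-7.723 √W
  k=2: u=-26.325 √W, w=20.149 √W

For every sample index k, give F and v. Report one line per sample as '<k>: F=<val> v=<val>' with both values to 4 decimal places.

0: F=18.5816 v=6.9031
1: F=-7.1279 v=-38.2456
2: F=-19.6349 v=-7.3090

k=0: u−w=43.9810, u+w=5.8330; √(b/2)=0.4225, √(2b)=0.8450; F=0.4225×43.981=18.5816, v=5.8330/0.8450=6.9031
k=1: u−w=-16.8710, u+w=-32.3170; √(b/2)=0.4225, √(2b)=0.8450; F=0.4225×(-16.871)=-7.1279, v=-32.3170/0.8450=-38.2456
k=2: u−w=-46.4740, u+w=-6.1760; √(b/2)=0.4225, √(2b)=0.8450; F=0.4225×(-46.474)=-19.6349, v=-6.1760/0.8450=-7.3090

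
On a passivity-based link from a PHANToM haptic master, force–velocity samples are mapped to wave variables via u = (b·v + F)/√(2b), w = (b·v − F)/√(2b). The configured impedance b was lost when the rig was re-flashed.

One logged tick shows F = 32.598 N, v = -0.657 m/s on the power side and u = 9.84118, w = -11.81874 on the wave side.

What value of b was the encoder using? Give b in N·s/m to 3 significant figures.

b = 4.53 N·s/m

u + w = -1.9776;  u + w = √(2b)·v, so √(2b) = -1.9776/(-0.657) = 3.0100.
b = (√(2b))²/2 = 9.0600/2 = 4.5300.
(Check via u − w = 2F/√(2b): u − w = 21.6599, 2F/√(2b) = 21.6599.)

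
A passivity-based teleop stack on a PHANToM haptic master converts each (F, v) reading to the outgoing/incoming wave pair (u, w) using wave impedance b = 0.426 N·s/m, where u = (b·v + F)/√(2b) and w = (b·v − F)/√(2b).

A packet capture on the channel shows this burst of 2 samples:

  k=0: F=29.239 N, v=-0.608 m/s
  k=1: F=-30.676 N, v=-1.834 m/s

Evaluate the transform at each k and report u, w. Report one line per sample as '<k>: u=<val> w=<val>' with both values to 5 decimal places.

k=0: b·v=0.426×(-0.608)=-0.25901; √(2b)=0.92304; u=(-0.25901+29.239)/0.92304=31.39630, w=(-0.25901−29.239)/0.92304=-31.95751
k=1: b·v=0.426×(-1.834)=-0.78128; √(2b)=0.92304; u=(-0.78128+(-30.676))/0.92304=-34.08014, w=(-0.78128−(-30.676))/0.92304=32.38729

0: u=31.39630 w=-31.95751
1: u=-34.08014 w=32.38729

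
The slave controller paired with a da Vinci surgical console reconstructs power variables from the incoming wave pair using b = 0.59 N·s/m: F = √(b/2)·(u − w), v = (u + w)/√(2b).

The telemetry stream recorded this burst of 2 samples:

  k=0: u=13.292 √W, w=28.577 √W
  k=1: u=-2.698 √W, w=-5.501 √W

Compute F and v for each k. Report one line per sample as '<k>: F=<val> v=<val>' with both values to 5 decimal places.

0: F=-8.30188 v=38.54354
1: F=1.52242 v=-7.54779

k=0: u−w=-15.28500, u+w=41.86900; √(b/2)=0.54314, √(2b)=1.08628; F=0.54314×(-15.285)=-8.30188, v=41.86900/1.08628=38.54354
k=1: u−w=2.80300, u+w=-8.19900; √(b/2)=0.54314, √(2b)=1.08628; F=0.54314×2.803=1.52242, v=-8.19900/1.08628=-7.54779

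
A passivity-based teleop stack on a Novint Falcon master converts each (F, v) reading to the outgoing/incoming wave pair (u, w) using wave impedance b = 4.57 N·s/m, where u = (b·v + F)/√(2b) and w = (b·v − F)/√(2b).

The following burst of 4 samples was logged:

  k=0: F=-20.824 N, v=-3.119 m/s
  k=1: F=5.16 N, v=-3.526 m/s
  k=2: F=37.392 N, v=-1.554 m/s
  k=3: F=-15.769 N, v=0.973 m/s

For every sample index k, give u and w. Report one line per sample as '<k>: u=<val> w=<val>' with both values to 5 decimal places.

k=0: b·v=4.57×(-3.119)=-14.25383; √(2b)=3.02324; u=(-14.25383+(-20.824))/3.02324=-11.60271, w=(-14.25383−(-20.824))/3.02324=2.17322
k=1: b·v=4.57×(-3.526)=-16.11382; √(2b)=3.02324; u=(-16.11382+5.16)/3.02324=-3.62320, w=(-16.11382−5.16)/3.02324=-7.03675
k=2: b·v=4.57×(-1.554)=-7.10178; √(2b)=3.02324; u=(-7.10178+37.392)/3.02324=10.01911, w=(-7.10178−37.392)/3.02324=-14.71723
k=3: b·v=4.57×0.973=4.44661; √(2b)=3.02324; u=(4.44661+(-15.769))/3.02324=-3.74511, w=(4.44661−(-15.769))/3.02324=6.68673

0: u=-11.60271 w=2.17322
1: u=-3.62320 w=-7.03675
2: u=10.01911 w=-14.71723
3: u=-3.74511 w=6.68673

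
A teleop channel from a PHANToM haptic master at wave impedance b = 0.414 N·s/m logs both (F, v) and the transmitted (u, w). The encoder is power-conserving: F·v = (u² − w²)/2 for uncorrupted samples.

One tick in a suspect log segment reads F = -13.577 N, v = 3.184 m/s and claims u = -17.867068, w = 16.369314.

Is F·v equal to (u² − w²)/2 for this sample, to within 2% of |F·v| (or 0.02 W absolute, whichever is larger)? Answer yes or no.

no

F·v = (-13.577)×3.184 = -43.229168 W.
(u² − w²)/2 = (319.232119 − 267.954441)/2 = 25.638839 W.
|Δ| = 68.868007;  2% of max(1, |F·v|) = 0.864583.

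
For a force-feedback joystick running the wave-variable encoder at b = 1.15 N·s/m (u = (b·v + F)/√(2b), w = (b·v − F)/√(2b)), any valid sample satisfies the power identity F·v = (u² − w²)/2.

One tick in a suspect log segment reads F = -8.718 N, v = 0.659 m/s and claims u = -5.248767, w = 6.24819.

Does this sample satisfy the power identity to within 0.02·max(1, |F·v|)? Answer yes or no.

F·v = (-8.718)×0.659 = -5.745162 W.
(u² − w²)/2 = (27.549555 − 39.039878)/2 = -5.745162 W.
|Δ| = 0.000000;  2% of max(1, |F·v|) = 0.114903.

yes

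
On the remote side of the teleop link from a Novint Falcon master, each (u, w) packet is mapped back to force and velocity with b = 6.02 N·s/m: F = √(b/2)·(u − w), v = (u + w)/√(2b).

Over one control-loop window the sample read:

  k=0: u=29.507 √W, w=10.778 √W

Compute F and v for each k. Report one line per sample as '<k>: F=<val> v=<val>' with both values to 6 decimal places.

k=0: u−w=18.729000, u+w=40.285000; √(b/2)=1.734935, √(2b)=3.469870; F=1.734935×18.729=32.493601, v=40.285000/3.469870=11.609944

0: F=32.493601 v=11.609944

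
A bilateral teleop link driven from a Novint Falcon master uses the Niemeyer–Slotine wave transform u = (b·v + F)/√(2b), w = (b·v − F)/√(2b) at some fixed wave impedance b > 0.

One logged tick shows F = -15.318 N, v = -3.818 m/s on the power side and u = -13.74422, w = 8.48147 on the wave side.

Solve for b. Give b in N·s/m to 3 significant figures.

b = 0.95 N·s/m

u + w = -5.262750;  u + w = √(2b)·v, so √(2b) = -5.262750/(-3.818) = 1.378405.
b = (√(2b))²/2 = 1.900000/2 = 0.950000.
(Check via u − w = 2F/√(2b): u − w = -22.225690, 2F/√(2b) = -22.225690.)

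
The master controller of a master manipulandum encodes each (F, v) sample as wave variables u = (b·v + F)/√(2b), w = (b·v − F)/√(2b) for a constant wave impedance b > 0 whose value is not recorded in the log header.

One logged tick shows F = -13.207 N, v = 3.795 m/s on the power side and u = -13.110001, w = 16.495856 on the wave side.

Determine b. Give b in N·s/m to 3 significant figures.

b = 0.398 N·s/m

u + w = 3.385855;  u + w = √(2b)·v, so √(2b) = 3.385855/3.795 = 0.892188.
b = (√(2b))²/2 = 0.796000/2 = 0.398000.
(Check via u − w = 2F/√(2b): u − w = -29.605857, 2F/√(2b) = -29.605854.)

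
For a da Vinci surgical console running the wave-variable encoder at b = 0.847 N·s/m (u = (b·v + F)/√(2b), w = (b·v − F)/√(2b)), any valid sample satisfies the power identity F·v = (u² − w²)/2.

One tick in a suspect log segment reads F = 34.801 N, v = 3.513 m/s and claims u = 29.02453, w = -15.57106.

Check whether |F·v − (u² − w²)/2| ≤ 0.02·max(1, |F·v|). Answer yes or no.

no

F·v = 34.801×3.513 = 122.25591 W.
(u² − w²)/2 = (842.42334 − 242.45791)/2 = 299.98272 W.
|Δ| = 177.72680;  2% of max(1, |F·v|) = 2.44512.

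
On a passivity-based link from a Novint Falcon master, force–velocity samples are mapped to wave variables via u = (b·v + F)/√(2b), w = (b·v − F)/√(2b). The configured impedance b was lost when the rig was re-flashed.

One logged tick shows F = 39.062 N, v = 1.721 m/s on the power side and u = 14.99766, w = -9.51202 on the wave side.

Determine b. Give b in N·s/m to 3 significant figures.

u + w = 5.48564;  u + w = √(2b)·v, so √(2b) = 5.48564/1.721 = 3.18747.
b = (√(2b))²/2 = 10.15998/2 = 5.07999.
(Check via u − w = 2F/√(2b): u − w = 24.50968, 2F/√(2b) = 24.50970.)

b = 5.08 N·s/m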